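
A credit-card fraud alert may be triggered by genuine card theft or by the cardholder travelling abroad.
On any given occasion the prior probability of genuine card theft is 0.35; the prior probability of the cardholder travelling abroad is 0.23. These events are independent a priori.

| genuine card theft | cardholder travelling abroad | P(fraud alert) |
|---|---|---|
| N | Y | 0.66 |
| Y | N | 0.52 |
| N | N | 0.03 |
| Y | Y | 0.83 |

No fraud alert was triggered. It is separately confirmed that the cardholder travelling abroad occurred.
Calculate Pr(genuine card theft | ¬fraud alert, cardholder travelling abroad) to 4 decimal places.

By total probability over both values of genuine card theft:
  P(¬fraud alert | cardholder travelling abroad) = 0.34*0.65 + 0.17*0.35
        = 0.221000 + 0.059500 = 0.280500
The terms with genuine card theft present sum to 0.059500, so
  P(genuine card theft | ¬fraud alert, cardholder travelling abroad) = 0.059500 / 0.280500 ≈ 0.2121

Pr(genuine card theft | ¬fraud alert, cardholder travelling abroad) ≈ 0.2121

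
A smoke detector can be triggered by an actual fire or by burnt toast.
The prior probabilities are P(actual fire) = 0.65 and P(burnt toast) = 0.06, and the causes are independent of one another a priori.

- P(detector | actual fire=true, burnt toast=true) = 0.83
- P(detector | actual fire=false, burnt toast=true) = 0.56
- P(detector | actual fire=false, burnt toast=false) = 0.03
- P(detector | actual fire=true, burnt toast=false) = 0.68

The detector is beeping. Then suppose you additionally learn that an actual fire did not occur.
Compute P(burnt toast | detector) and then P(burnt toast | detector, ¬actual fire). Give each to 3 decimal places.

Numerator (weight on configurations with burnt toast): 0.011760 + 0.032370 = 0.044130
The normalizing constant is 0.03·0.35·0.94 + 0.56·0.35·0.06 + 0.68·0.65·0.94 + 0.83·0.65·0.06 = 0.469480
P(burnt toast | detector) = 0.044130/0.469480 ≈ 0.094

Now also conditioning on actual fire≠true:
Numerator (weight on configurations with burnt toast): 0.56×0.06 = 0.033600
Denominator P(detector | ¬actual fire): 0.03×0.94 + 0.56×0.06 = 0.061800
P(burnt toast | detector, ¬actual fire) = 0.033600/0.061800 ≈ 0.544
With actual fire excluded, burnt toast must carry more of the explanatory weight for the detector.

P(burnt toast | detector) ≈ 0.094; P(burnt toast | detector, ¬actual fire) ≈ 0.544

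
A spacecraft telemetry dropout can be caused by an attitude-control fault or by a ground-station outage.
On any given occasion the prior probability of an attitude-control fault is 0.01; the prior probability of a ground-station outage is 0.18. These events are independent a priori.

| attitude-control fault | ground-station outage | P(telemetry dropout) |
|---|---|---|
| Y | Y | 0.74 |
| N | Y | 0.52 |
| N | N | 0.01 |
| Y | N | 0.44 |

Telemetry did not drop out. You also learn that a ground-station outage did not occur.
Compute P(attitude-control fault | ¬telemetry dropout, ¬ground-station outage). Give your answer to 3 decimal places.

P(attitude-control fault | ¬telemetry dropout, ¬ground-station outage) ≈ 0.006

P(¬telemetry dropout | ¬ground-station outage) = 0.99*0.99 + 0.56*0.01 = 0.980100 + 0.005600 = 0.985700
The attitude-control fault-present share is 0.56*0.01 = 0.005600.
Hence the posterior is 0.005600/0.985700 ≈ 0.006.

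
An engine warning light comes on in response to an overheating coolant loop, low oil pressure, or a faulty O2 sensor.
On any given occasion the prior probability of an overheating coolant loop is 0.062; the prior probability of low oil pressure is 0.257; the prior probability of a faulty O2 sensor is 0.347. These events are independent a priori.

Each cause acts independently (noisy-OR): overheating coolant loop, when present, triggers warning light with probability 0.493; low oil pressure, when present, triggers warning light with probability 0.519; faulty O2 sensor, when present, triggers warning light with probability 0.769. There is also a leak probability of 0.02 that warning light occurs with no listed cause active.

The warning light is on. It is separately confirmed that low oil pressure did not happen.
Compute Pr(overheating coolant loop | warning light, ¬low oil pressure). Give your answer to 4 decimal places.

Under noisy-OR, P(warning light | causes) = 1 − (1−0.02)·∏(1−qᵢ) over the active causes.
P(warning light | ¬low oil pressure) = 0.02*0.938*0.653 + 0.77362*0.938*0.347 + 0.50314*0.062*0.653 + 0.885225*0.062*0.347 = 0.012250 + 0.251802 + 0.020370 + 0.019045 = 0.303467
Of this, 0.039415 comes from 0.020370 + 0.019045 (the overheating coolant loop=true cases).
P(overheating coolant loop | warning light, ¬low oil pressure) = 0.039415 / 0.303467 ≈ 0.1299

Pr(overheating coolant loop | warning light, ¬low oil pressure) ≈ 0.1299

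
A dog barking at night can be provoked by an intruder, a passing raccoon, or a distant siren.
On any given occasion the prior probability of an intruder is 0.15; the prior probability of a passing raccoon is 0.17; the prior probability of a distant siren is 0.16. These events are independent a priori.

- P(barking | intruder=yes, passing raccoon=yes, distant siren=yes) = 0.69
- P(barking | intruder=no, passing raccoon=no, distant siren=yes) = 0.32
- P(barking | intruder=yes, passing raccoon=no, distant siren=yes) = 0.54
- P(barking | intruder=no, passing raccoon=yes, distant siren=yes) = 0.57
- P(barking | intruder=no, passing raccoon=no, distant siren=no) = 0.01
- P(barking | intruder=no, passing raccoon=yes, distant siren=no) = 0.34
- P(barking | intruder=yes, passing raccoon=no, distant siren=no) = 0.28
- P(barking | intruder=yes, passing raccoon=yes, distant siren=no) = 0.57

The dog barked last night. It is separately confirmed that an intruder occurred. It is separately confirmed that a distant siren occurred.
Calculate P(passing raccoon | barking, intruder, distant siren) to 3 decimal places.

By total probability over both values of passing raccoon:
  P(barking | intruder, distant siren) = 0.54*0.83 + 0.69*0.17
        = 0.448200 + 0.117300 = 0.565500
Keeping only the passing raccoon-present terms gives 0.117300, so
  P(passing raccoon | barking, intruder, distant siren) = 0.117300 / 0.565500 ≈ 0.207

P(passing raccoon | barking, intruder, distant siren) ≈ 0.207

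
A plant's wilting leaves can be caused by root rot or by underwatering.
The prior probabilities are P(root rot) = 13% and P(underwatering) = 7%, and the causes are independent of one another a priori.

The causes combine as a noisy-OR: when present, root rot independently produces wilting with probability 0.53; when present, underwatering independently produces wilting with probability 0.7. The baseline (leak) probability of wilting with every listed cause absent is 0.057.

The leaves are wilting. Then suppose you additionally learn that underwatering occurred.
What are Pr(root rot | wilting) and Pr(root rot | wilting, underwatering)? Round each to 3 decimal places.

Pr(root rot | wilting) ≈ 0.456; Pr(root rot | wilting, underwatering) ≈ 0.153

Under noisy-OR, P(wilting | causes) = 1 − (1−0.057)·∏(1−qᵢ) over the active causes.
Numerator (weight on configurations with root rot): 0.067316 + 0.007890 = 0.075206
The normalizing constant is 0.057*0.87*0.93 + 0.7171*0.87*0.07 + 0.55679*0.13*0.93 + 0.867037*0.13*0.07 = 0.164996
Posterior = 0.075206 / 0.164996 ≈ 0.456

Now also conditioning on underwatering=true:
P(wilting | underwatering) = 0.7171*0.87 + 0.867037*0.13 = 0.623877 + 0.112715 = 0.736592
The root rot-present share is 0.867037*0.13 = 0.112715.
So P(root rot | wilting, underwatering) = 0.112715/0.736592 ≈ 0.153.
— underwatering explains away the evidence for root rot.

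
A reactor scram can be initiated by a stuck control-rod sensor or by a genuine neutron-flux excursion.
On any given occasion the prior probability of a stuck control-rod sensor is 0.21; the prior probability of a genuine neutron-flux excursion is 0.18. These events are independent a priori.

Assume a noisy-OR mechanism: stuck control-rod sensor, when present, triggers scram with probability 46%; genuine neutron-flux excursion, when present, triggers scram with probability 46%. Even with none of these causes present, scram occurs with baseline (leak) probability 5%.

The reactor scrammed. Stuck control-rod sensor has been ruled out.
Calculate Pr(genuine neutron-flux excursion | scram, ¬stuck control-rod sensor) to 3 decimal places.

Under noisy-OR, P(scram | causes) = 1 − (1−0.05)·∏(1−qᵢ) over the active causes.
Sum P(scram|·) weighted by the priors over both values of genuine neutron-flux excursion:
  P(scram | ¬stuck control-rod sensor) = 0.05·0.82 + 0.487·0.18
        = 0.041000 + 0.087660 = 0.128660
Keeping only the genuine neutron-flux excursion-present terms gives 0.087660, so
  P(genuine neutron-flux excursion | scram, ¬stuck control-rod sensor) = 0.087660 / 0.128660 ≈ 0.681

Pr(genuine neutron-flux excursion | scram, ¬stuck control-rod sensor) ≈ 0.681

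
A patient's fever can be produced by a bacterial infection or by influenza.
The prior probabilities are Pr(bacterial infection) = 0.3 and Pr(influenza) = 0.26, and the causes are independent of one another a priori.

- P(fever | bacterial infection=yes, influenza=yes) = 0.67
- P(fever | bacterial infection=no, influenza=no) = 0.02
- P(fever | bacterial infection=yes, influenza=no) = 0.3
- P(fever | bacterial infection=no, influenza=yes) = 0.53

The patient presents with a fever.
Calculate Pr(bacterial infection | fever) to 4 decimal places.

Pr(bacterial infection | fever) ≈ 0.5267

P(fever) = 0.02×0.7×0.74 + 0.53×0.7×0.26 + 0.3×0.3×0.74 + 0.67×0.3×0.26 = 0.010360 + 0.096460 + 0.066600 + 0.052260 = 0.225680
The bacterial infection-present share is 0.066600 + 0.052260 = 0.118860.
So P(bacterial infection | fever) = 0.118860/0.225680 ≈ 0.5267.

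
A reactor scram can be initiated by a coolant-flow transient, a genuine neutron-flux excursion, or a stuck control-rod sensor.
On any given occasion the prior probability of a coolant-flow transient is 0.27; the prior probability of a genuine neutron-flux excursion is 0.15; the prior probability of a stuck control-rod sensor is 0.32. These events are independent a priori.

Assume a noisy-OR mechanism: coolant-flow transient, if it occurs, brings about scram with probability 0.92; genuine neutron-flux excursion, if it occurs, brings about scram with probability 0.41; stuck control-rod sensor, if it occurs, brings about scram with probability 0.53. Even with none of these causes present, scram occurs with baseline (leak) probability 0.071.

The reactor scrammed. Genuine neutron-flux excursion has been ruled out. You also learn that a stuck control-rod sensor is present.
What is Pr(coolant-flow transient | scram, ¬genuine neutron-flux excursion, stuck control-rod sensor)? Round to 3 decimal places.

Under noisy-OR, P(scram | causes) = 1 − (1−0.071)·∏(1−qᵢ) over the active causes.
Enumerate both values of coolant-flow transient and weight by the priors:
  P(scram | ¬genuine neutron-flux excursion, stuck control-rod sensor) = 0.56337×0.73 + 0.96507×0.27
        = 0.411260 + 0.260569 = 0.671829
Configurations with coolant-flow transient contribute 0.260569, so
  P(coolant-flow transient | scram, ¬genuine neutron-flux excursion, stuck control-rod sensor) = 0.260569 / 0.671829 ≈ 0.388

Pr(coolant-flow transient | scram, ¬genuine neutron-flux excursion, stuck control-rod sensor) ≈ 0.388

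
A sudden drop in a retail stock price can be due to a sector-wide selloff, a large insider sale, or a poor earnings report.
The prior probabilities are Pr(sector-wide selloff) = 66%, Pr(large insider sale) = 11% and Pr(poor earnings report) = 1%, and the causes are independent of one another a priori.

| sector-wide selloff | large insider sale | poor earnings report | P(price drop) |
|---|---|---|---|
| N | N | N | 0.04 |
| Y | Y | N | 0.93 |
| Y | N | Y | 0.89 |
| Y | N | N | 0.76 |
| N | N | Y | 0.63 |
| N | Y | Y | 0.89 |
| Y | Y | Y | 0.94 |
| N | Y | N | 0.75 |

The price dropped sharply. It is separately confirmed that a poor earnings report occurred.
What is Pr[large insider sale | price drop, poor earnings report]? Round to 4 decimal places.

By total probability over the 4 (sector-wide selloff, large insider sale) configurations:
  P(price drop | poor earnings report) = 0.63*0.34*0.89 + 0.89*0.34*0.11 + 0.89*0.66*0.89 + 0.94*0.66*0.11
        = 0.190638 + 0.033286 + 0.522786 + 0.068244 = 0.814954
The terms with large insider sale present sum to 0.101530, so
  P(large insider sale | price drop, poor earnings report) = 0.101530 / 0.814954 ≈ 0.1246

Pr[large insider sale | price drop, poor earnings report] ≈ 0.1246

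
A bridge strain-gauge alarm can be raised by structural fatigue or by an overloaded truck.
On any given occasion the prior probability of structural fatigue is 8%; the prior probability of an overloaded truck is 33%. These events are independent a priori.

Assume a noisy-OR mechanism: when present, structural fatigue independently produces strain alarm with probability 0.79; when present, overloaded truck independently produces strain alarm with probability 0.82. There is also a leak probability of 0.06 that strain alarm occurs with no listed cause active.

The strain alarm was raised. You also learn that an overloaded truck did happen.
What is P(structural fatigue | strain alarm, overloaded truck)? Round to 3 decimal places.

Under noisy-OR, P(strain alarm | causes) = 1 − (1−0.06)·∏(1−qᵢ) over the active causes.
Sum P(strain alarm|·) weighted by the priors over both values of structural fatigue:
  P(strain alarm | overloaded truck) = 0.8308·0.92 + 0.964468·0.08
        = 0.764336 + 0.077157 = 0.841493
The terms with structural fatigue present sum to 0.077157, so
  P(structural fatigue | strain alarm, overloaded truck) = 0.077157 / 0.841493 ≈ 0.092

P(structural fatigue | strain alarm, overloaded truck) ≈ 0.092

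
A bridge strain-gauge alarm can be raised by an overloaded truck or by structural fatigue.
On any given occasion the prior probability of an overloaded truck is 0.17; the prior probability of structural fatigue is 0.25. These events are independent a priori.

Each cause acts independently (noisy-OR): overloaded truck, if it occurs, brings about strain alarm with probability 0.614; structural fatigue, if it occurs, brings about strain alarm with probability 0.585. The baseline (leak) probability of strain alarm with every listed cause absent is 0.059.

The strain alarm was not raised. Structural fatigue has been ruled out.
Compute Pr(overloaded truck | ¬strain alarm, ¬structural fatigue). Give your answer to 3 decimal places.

Under noisy-OR, P(strain alarm | causes) = 1 − (1−0.059)·∏(1−qᵢ) over the active causes.
Sum P(¬strain alarm|·) weighted by the priors over both values of overloaded truck:
  P(¬strain alarm | ¬structural fatigue) = 0.941·0.83 + 0.363226·0.17
        = 0.781030 + 0.061748 = 0.842778
Configurations with overloaded truck contribute 0.061748, so
  P(overloaded truck | ¬strain alarm, ¬structural fatigue) = 0.061748 / 0.842778 ≈ 0.073

Pr(overloaded truck | ¬strain alarm, ¬structural fatigue) ≈ 0.073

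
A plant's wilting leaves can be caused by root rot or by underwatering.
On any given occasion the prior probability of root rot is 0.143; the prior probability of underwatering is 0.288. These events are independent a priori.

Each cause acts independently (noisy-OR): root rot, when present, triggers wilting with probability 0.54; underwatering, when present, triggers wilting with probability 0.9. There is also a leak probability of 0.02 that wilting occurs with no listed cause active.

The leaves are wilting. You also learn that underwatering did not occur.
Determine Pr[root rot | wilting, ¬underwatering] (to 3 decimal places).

Under noisy-OR, P(wilting | causes) = 1 − (1−0.02)·∏(1−qᵢ) over the active causes.
Sum P(wilting|·) weighted by the priors over both values of root rot:
  P(wilting | ¬underwatering) = 0.02*0.857 + 0.5492*0.143
        = 0.017140 + 0.078536 = 0.095676
The terms with root rot present sum to 0.078536, so
  P(root rot | wilting, ¬underwatering) = 0.078536 / 0.095676 ≈ 0.821

Pr[root rot | wilting, ¬underwatering] ≈ 0.821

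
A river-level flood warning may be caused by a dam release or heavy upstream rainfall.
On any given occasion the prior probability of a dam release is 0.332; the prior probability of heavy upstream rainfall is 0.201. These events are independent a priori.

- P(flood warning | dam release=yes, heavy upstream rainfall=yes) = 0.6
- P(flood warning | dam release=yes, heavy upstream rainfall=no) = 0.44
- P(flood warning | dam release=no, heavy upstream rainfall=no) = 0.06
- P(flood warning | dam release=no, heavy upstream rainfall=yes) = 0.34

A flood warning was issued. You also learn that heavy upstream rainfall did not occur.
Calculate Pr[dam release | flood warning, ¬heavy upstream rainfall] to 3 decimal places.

Pr[dam release | flood warning, ¬heavy upstream rainfall] ≈ 0.785

P(flood warning | ¬heavy upstream rainfall) = 0.06·0.668 + 0.44·0.332 = 0.040080 + 0.146080 = 0.186160
The dam release-present share is 0.44·0.332 = 0.146080.
P(dam release | flood warning, ¬heavy upstream rainfall) = 0.146080 / 0.186160 ≈ 0.785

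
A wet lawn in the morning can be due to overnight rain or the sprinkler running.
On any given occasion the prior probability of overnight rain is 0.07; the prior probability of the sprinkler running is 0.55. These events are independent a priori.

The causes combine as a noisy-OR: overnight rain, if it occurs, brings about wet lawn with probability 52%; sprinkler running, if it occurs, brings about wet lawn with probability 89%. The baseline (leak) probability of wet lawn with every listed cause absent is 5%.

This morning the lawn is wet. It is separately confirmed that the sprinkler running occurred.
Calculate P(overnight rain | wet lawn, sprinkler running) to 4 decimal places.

Under noisy-OR, P(wet lawn | causes) = 1 − (1−0.05)·∏(1−qᵢ) over the active causes.
Enumerate both values of overnight rain and weight by the priors:
  P(wet lawn | sprinkler running) = 0.8955×0.93 + 0.94984×0.07
        = 0.832815 + 0.066489 = 0.899304
The terms with overnight rain present sum to 0.066489, so
  P(overnight rain | wet lawn, sprinkler running) = 0.066489 / 0.899304 ≈ 0.0739

P(overnight rain | wet lawn, sprinkler running) ≈ 0.0739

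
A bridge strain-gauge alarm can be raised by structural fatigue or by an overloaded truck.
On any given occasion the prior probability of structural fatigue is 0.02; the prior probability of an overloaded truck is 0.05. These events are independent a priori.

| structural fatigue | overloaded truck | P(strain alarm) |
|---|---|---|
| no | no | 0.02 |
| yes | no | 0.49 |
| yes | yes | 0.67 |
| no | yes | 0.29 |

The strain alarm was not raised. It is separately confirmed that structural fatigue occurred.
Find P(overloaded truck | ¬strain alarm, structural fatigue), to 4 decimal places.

P(¬strain alarm | structural fatigue) = 0.51·0.95 + 0.33·0.05 = 0.484500 + 0.016500 = 0.501000
Of this, 0.016500 comes from 0.33·0.05 (the overloaded truck=true cases).
So P(overloaded truck | ¬strain alarm, structural fatigue) = 0.016500/0.501000 ≈ 0.0329.

P(overloaded truck | ¬strain alarm, structural fatigue) ≈ 0.0329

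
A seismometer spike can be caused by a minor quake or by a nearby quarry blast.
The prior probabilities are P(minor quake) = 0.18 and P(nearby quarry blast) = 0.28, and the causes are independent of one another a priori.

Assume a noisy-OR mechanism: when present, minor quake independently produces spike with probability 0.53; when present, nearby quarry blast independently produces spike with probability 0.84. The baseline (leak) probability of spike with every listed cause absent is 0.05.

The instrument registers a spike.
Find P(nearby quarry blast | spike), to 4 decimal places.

Under noisy-OR, P(spike | causes) = 1 − (1−0.05)·∏(1−qᵢ) over the active causes.
Enumerate the 4 (minor quake, nearby quarry blast) configurations and weight by the priors:
  P(spike) = 0.05·0.82·0.72 + 0.848·0.82·0.28 + 0.5535·0.18·0.72 + 0.92856·0.18·0.28
        = 0.029520 + 0.194701 + 0.071734 + 0.046799 = 0.342754
The terms with nearby quarry blast present sum to 0.241500, so
  P(nearby quarry blast | spike) = 0.241500 / 0.342754 ≈ 0.7046

P(nearby quarry blast | spike) ≈ 0.7046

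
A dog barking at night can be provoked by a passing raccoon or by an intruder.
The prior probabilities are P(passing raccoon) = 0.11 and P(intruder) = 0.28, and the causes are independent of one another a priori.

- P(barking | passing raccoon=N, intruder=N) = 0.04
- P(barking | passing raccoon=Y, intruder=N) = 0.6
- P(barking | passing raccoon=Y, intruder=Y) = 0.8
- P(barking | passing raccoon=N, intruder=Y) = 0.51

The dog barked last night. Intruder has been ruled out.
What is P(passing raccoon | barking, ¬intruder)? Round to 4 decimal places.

Numerator (weight on configurations with passing raccoon): 0.6×0.11 = 0.066000
Normalizer over all consistent configurations: 0.04×0.89 + 0.6×0.11 = 0.101600
Posterior = 0.066000 / 0.101600 ≈ 0.6496

P(passing raccoon | barking, ¬intruder) ≈ 0.6496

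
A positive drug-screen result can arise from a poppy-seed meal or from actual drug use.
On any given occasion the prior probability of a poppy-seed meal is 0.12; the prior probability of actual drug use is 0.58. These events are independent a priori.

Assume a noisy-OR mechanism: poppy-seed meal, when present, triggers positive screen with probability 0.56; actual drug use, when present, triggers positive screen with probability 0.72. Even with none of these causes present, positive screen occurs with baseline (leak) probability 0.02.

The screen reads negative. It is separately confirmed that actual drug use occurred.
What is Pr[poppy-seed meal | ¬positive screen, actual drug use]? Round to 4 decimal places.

Under noisy-OR, P(positive screen | causes) = 1 − (1−0.02)·∏(1−qᵢ) over the active causes.
P(¬positive screen | actual drug use) = 0.2744×0.88 + 0.120736×0.12 = 0.241472 + 0.014488 = 0.255960
The poppy-seed meal-present share is 0.120736×0.12 = 0.014488.
P(poppy-seed meal | ¬positive screen, actual drug use) = 0.014488 / 0.255960 ≈ 0.0566

Pr[poppy-seed meal | ¬positive screen, actual drug use] ≈ 0.0566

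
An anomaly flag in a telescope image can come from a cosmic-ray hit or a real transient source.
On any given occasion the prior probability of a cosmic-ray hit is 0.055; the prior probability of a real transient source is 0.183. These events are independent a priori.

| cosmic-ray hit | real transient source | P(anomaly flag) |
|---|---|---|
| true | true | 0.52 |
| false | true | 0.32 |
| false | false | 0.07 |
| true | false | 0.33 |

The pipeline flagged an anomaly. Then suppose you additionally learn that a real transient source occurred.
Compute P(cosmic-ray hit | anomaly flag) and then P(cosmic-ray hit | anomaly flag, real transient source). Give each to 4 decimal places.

P(cosmic-ray hit | anomaly flag) ≈ 0.1550; P(cosmic-ray hit | anomaly flag, real transient source) ≈ 0.0864

Enumerate the 4 (cosmic-ray hit, real transient source) configurations and weight by the priors:
  P(anomaly flag) = 0.07·0.945·0.817 + 0.32·0.945·0.183 + 0.33·0.055·0.817 + 0.52·0.055·0.183
        = 0.054045 + 0.055339 + 0.014829 + 0.005234 = 0.129447
Configurations with cosmic-ray hit contribute 0.020063, so
  P(cosmic-ray hit | anomaly flag) = 0.020063 / 0.129447 ≈ 0.1550

Now also conditioning on real transient source=true:
Numerator (weight on configurations with cosmic-ray hit): 0.52·0.055 = 0.028600
Denominator P(anomaly flag | real transient source): 0.32·0.945 + 0.52·0.055 = 0.331000
Posterior = 0.028600 / 0.331000 ≈ 0.0864
This is intercausal reasoning (explaining away): once real transient source accounts for the anomaly flag, cosmic-ray hit becomes less likely.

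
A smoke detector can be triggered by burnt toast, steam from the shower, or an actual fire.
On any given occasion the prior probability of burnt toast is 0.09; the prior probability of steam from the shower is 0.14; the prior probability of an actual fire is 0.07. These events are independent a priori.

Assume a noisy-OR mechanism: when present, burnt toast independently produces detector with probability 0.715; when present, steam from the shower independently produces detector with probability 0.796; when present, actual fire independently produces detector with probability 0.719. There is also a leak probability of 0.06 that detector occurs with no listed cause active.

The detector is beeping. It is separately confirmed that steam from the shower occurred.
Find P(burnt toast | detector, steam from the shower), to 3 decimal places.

P(burnt toast | detector, steam from the shower) ≈ 0.103

Under noisy-OR, P(detector | causes) = 1 − (1−0.06)·∏(1−qᵢ) over the active causes.
Enumerate the 4 (burnt toast, actual fire) configurations and weight by the priors:
  P(detector | steam from the shower) = 0.80824·0.91·0.93 + 0.946115·0.91·0.07 + 0.945348·0.09·0.93 + 0.984643·0.09·0.07
        = 0.684014 + 0.060268 + 0.079126 + 0.006203 = 0.829611
Keeping only the burnt toast-present terms gives 0.085329, so
  P(burnt toast | detector, steam from the shower) = 0.085329 / 0.829611 ≈ 0.103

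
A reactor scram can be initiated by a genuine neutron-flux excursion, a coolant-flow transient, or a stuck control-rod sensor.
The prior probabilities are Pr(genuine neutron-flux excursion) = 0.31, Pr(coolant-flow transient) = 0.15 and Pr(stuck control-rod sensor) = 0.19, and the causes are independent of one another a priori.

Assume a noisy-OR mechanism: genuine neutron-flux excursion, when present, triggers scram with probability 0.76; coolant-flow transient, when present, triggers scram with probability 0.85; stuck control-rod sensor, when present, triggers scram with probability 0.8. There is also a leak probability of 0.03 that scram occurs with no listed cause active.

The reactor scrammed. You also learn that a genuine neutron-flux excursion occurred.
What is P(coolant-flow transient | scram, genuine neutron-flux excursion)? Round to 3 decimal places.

Under noisy-OR, P(scram | causes) = 1 − (1−0.03)·∏(1−qᵢ) over the active causes.
By total probability over the 4 (coolant-flow transient, stuck control-rod sensor) configurations:
  P(scram | genuine neutron-flux excursion) = 0.7672×0.85×0.81 + 0.95344×0.85×0.19 + 0.96508×0.15×0.81 + 0.993016×0.15×0.19
        = 0.528217 + 0.153981 + 0.117257 + 0.028301 = 0.827756
Keeping only the coolant-flow transient-present terms gives 0.145558, so
  P(coolant-flow transient | scram, genuine neutron-flux excursion) = 0.145558 / 0.827756 ≈ 0.176

P(coolant-flow transient | scram, genuine neutron-flux excursion) ≈ 0.176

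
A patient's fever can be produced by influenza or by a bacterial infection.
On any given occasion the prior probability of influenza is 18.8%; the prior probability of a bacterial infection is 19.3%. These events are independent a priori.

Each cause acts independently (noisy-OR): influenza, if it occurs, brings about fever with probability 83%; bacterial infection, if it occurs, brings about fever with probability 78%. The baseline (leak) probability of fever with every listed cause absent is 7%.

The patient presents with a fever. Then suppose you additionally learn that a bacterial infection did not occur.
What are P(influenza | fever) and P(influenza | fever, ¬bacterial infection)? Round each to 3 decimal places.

P(influenza | fever) ≈ 0.488; P(influenza | fever, ¬bacterial infection) ≈ 0.736

Under noisy-OR, P(fever | causes) = 1 − (1−0.07)·∏(1−qᵢ) over the active causes.
Weight on influenza=true, given the evidence: 0.127730 + 0.035022 = 0.162752
The normalizing constant is 0.07*0.812*0.807 + 0.7954*0.812*0.193 + 0.8419*0.188*0.807 + 0.965218*0.188*0.193 = 0.333274
Posterior = 0.162752 / 0.333274 ≈ 0.488

With the extra evidence:
P(fever | ¬bacterial infection) = 0.07*0.812 + 0.8419*0.188 = 0.056840 + 0.158277 = 0.215117
Of this, 0.158277 comes from 0.8419*0.188 (the influenza=true cases).
Hence the posterior is 0.158277/0.215117 ≈ 0.736.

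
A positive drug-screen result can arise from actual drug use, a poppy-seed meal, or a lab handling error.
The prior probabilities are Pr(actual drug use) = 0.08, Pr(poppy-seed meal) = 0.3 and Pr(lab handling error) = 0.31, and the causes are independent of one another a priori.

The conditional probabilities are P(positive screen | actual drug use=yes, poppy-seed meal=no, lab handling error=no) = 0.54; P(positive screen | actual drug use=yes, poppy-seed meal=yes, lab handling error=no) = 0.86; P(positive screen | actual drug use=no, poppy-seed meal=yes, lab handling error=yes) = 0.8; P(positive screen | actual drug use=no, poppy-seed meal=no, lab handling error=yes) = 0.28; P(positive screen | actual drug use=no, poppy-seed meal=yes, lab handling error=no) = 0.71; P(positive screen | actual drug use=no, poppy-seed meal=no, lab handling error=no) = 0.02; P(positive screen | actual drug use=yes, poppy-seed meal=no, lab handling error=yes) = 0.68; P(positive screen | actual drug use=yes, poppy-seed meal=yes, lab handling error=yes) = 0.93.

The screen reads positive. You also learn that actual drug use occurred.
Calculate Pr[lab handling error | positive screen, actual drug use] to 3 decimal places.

Pr[lab handling error | positive screen, actual drug use] ≈ 0.348

P(positive screen | actual drug use) = 0.54·0.7·0.69 + 0.68·0.7·0.31 + 0.86·0.3·0.69 + 0.93·0.3·0.31 = 0.260820 + 0.147560 + 0.178020 + 0.086490 = 0.672890
Of this, 0.234050 comes from 0.147560 + 0.086490 (the lab handling error=true cases).
Hence the posterior is 0.234050/0.672890 ≈ 0.348.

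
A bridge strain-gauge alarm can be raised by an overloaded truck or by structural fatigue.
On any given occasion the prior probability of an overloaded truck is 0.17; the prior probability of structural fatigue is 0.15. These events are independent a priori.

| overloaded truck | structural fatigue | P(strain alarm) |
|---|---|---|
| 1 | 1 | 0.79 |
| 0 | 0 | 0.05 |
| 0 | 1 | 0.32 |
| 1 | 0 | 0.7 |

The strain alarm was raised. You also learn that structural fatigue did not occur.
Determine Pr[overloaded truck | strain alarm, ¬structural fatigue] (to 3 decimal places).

By total probability over both values of overloaded truck:
  P(strain alarm | ¬structural fatigue) = 0.05×0.83 + 0.7×0.17
        = 0.041500 + 0.119000 = 0.160500
Configurations with overloaded truck contribute 0.119000, so
  P(overloaded truck | strain alarm, ¬structural fatigue) = 0.119000 / 0.160500 ≈ 0.741

Pr[overloaded truck | strain alarm, ¬structural fatigue] ≈ 0.741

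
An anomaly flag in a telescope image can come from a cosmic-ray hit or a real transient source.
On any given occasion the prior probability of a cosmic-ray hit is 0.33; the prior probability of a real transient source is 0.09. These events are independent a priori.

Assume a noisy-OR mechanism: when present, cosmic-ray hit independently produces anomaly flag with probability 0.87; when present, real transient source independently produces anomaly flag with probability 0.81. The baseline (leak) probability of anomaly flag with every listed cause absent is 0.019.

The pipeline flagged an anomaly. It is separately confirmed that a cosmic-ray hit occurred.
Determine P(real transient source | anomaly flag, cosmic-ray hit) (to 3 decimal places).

P(real transient source | anomaly flag, cosmic-ray hit) ≈ 0.100

Under noisy-OR, P(anomaly flag | causes) = 1 − (1−0.019)·∏(1−qᵢ) over the active causes.
Weight on real transient source=true, given the evidence: 0.975769*0.09 = 0.087819
The normalizing constant is 0.87247*0.91 + 0.975769*0.09 = 0.881767
P(real transient source | anomaly flag, cosmic-ray hit) = 0.087819/0.881767 ≈ 0.100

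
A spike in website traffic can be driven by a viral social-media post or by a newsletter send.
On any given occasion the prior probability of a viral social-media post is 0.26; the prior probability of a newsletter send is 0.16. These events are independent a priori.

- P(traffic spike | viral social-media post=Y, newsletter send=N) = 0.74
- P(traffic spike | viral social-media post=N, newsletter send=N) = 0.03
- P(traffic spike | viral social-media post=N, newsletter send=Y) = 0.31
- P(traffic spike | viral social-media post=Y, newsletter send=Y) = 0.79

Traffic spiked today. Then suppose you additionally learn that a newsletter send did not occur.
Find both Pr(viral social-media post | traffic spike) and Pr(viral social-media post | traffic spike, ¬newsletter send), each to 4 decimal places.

P(traffic spike) = 0.03·0.74·0.84 + 0.31·0.74·0.16 + 0.74·0.26·0.84 + 0.79·0.26·0.16 = 0.018648 + 0.036704 + 0.161616 + 0.032864 = 0.249832
Restricting to configurations with viral social-media post present: 0.161616 + 0.032864 = 0.194480.
So P(viral social-media post | traffic spike) = 0.194480/0.249832 ≈ 0.7784.

With the extra evidence:
P(traffic spike | ¬newsletter send) = 0.03*0.74 + 0.74*0.26 = 0.022200 + 0.192400 = 0.214600
Restricting to configurations with viral social-media post present: 0.74*0.26 = 0.192400.
Hence the posterior is 0.192400/0.214600 ≈ 0.8966.

Pr(viral social-media post | traffic spike) ≈ 0.7784; Pr(viral social-media post | traffic spike, ¬newsletter send) ≈ 0.8966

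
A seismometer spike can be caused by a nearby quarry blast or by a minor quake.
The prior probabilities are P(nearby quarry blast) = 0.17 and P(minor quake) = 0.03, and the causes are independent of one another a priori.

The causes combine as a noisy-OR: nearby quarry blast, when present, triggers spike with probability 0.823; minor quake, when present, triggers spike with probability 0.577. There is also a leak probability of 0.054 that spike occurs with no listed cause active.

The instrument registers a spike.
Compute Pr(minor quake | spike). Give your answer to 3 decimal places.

Under noisy-OR, P(spike | causes) = 1 − (1−0.054)·∏(1−qᵢ) over the active causes.
By total probability over the 4 (nearby quarry blast, minor quake) configurations:
  P(spike) = 0.054*0.83*0.97 + 0.599842*0.83*0.03 + 0.832558*0.17*0.97 + 0.929172*0.17*0.03
        = 0.043475 + 0.014936 + 0.137289 + 0.004739 = 0.200439
Configurations with minor quake contribute 0.019675, so
  P(minor quake | spike) = 0.019675 / 0.200439 ≈ 0.098

Pr(minor quake | spike) ≈ 0.098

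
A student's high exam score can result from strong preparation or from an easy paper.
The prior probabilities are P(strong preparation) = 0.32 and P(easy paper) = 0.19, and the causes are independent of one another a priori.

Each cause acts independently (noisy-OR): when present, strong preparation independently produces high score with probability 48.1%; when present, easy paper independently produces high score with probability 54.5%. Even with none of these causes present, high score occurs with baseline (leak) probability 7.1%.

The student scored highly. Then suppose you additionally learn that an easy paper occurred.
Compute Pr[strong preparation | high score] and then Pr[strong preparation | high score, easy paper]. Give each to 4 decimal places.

Under noisy-OR, P(high score | causes) = 1 − (1−0.071)·∏(1−qᵢ) over the active causes.
Numerator (weight on configurations with strong preparation): 0.134226 + 0.047462 = 0.181688
The normalizing constant is 0.071×0.68×0.81 + 0.577305×0.68×0.19 + 0.517849×0.32×0.81 + 0.780621×0.32×0.19 = 0.295383
P(strong preparation | high score) = 0.181688/0.295383 ≈ 0.6151

Now also conditioning on easy paper=true:
Sum P(high score|·) weighted by the priors over both values of strong preparation:
  P(high score | easy paper) = 0.577305*0.68 + 0.780621*0.32
        = 0.392567 + 0.249799 = 0.642366
Configurations with strong preparation contribute 0.249799, so
  P(strong preparation | high score, easy paper) = 0.249799 / 0.642366 ≈ 0.3889
— easy paper explains away the evidence for strong preparation.

Pr[strong preparation | high score] ≈ 0.6151; Pr[strong preparation | high score, easy paper] ≈ 0.3889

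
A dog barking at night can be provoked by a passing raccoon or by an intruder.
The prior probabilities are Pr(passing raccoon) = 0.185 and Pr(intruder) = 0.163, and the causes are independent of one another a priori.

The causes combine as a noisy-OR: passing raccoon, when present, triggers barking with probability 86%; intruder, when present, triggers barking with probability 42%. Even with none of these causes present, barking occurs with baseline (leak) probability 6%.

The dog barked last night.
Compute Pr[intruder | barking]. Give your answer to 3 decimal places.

Under noisy-OR, P(barking | causes) = 1 − (1−0.06)·∏(1−qᵢ) over the active causes.
Numerator (weight on configurations with intruder): 0.060418 + 0.027853 = 0.088271
Normalizer over all consistent configurations: 0.06*0.815*0.837 + 0.4548*0.815*0.163 + 0.8684*0.185*0.837 + 0.923672*0.185*0.163 = 0.263667
P(intruder | barking) = 0.088271/0.263667 ≈ 0.335

Pr[intruder | barking] ≈ 0.335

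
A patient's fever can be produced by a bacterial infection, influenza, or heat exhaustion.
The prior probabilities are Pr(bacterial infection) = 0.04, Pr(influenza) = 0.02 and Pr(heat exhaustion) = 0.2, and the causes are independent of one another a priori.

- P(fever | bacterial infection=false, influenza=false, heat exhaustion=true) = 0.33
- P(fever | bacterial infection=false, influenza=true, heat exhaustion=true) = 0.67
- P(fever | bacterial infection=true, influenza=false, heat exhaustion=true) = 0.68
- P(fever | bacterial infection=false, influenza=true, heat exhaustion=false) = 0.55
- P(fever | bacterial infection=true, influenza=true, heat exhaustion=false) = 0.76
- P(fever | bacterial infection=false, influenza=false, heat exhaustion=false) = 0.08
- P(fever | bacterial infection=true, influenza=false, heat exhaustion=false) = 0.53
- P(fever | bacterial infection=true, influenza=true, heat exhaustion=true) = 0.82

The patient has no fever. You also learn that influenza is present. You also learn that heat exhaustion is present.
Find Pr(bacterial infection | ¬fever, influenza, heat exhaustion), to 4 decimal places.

By total probability over both values of bacterial infection:
  P(¬fever | influenza, heat exhaustion) = 0.33×0.96 + 0.18×0.04
        = 0.316800 + 0.007200 = 0.324000
The terms with bacterial infection present sum to 0.007200, so
  P(bacterial infection | ¬fever, influenza, heat exhaustion) = 0.007200 / 0.324000 ≈ 0.0222

Pr(bacterial infection | ¬fever, influenza, heat exhaustion) ≈ 0.0222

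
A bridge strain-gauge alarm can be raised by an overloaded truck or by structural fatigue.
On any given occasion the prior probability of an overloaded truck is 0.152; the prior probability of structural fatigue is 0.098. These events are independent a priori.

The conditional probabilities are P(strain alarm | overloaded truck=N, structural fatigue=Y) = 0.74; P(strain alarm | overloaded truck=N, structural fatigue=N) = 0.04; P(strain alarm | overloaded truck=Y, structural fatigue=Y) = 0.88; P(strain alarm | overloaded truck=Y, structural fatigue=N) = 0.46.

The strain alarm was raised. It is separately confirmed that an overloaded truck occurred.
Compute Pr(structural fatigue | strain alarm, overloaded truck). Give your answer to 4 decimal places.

P(strain alarm | overloaded truck) = 0.46*0.902 + 0.88*0.098 = 0.414920 + 0.086240 = 0.501160
The structural fatigue-present share is 0.88*0.098 = 0.086240.
Hence the posterior is 0.086240/0.501160 ≈ 0.1721.

Pr(structural fatigue | strain alarm, overloaded truck) ≈ 0.1721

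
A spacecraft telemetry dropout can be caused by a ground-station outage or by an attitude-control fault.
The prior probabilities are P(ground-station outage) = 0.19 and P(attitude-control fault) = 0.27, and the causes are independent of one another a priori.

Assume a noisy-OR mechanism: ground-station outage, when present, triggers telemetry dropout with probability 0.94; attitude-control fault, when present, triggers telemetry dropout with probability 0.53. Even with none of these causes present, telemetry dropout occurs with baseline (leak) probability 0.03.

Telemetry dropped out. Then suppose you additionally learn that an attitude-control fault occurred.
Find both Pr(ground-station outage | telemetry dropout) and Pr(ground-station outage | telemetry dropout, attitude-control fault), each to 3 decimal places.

Pr(ground-station outage | telemetry dropout) ≈ 0.569; Pr(ground-station outage | telemetry dropout, attitude-control fault) ≈ 0.295

Under noisy-OR, P(telemetry dropout | causes) = 1 − (1−0.03)·∏(1−qᵢ) over the active causes.
Sum P(telemetry dropout|·) weighted by the priors over the 4 (ground-station outage, attitude-control fault) configurations:
  P(telemetry dropout) = 0.03×0.81×0.73 + 0.5441×0.81×0.27 + 0.9418×0.19×0.73 + 0.972646×0.19×0.27
        = 0.017739 + 0.118995 + 0.130628 + 0.049897 = 0.317259
The terms with ground-station outage present sum to 0.180525, so
  P(ground-station outage | telemetry dropout) = 0.180525 / 0.317259 ≈ 0.569

With the extra evidence:
Enumerate both values of ground-station outage and weight by the priors:
  P(telemetry dropout | attitude-control fault) = 0.5441×0.81 + 0.972646×0.19
        = 0.440721 + 0.184803 = 0.625524
Configurations with ground-station outage contribute 0.184803, so
  P(ground-station outage | telemetry dropout, attitude-control fault) = 0.184803 / 0.625524 ≈ 0.295
Conditioning on attitude-control fault lowers the posterior on ground-station outage: the classic explaining-away effect in a common-effect structure.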